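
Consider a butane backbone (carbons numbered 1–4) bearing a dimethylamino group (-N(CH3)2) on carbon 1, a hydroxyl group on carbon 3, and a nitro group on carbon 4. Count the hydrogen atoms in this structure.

14

Atom tally by fragment:
  (CH3)2NCH2 → C:3 H:8 N:1
  CH2 → C:1 H:2
  CH(OH) → C:1 H:2 O:1
  CH2NO2 → C:1 H:2 N:1 O:2
Element totals:
  C: 6
  H: 14
  N: 2
  O: 3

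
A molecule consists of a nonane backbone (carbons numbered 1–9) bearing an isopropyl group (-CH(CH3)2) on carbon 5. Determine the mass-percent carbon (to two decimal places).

84.61%

Atom tally by fragment:
  CH3 → C:1 H:3
  CH2 → C:1 H:2
  CH2 → C:1 H:2
  CH2 → C:1 H:2
  CH(CH(CH3)2) → C:4 H:8
  CH2 → C:1 H:2
  CH2 → C:1 H:2
  CH2 → C:1 H:2
  CH3 → C:1 H:3
Element totals:
  C: 12
  H: 26
Molecular formula: C12H26.
Molar mass = 170.340 g/mol.
Mass from C: 12 × 12.011 = 144.132 g/mol.
%C = 144.132 / 170.340 × 100 = 84.61%.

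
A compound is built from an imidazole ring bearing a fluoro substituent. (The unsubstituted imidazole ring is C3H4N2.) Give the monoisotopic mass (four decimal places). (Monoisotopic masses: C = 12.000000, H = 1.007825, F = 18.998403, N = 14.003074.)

86.0280

Atom tally by fragment:
  imidazole ring core → C:3 H:4 N:2
  (− 1 ring H displaced by substituents)
  + F → F:1
Element totals:
  C: 3
  H: 3
  F: 1
  N: 2
Molecular formula: C3H3FN2.
  M = 3(12.0) + 3(1.007825) + 18.998403 + 2(14.003074)
    = 36.000000 + 3.023475 + 18.998403 + 28.006148 = 86.028026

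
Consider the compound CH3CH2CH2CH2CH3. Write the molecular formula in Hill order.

C5H12

Atom tally by fragment:
  CH3 → C:1 H:3
  CH2 → C:1 H:2
  CH2 → C:1 H:2
  CH2 → C:1 H:2
  CH3 → C:1 H:3
Element totals:
  C: 5
  H: 12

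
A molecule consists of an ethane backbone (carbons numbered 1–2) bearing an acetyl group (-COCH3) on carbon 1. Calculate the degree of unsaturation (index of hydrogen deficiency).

1

Atom tally by fragment:
  CH3COCH2 → C:3 H:5 O:1
  CH3 → C:1 H:3
Element totals:
  C: 4
  H: 8
  O: 1
Molecular formula: C4H8O.
DoU = (2C + 2 + N − H − X) / 2 = (2·4 + 2 + 0 − 8 − 0) / 2 = 1.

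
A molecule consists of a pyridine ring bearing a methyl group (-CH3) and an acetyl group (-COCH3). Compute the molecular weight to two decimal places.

Atom tally by fragment:
  pyridine ring core → C:5 H:5 N:1
  (− 2 ring H displaced by substituents)
  + CH3 → C:1 H:3
  + COCH3 → C:2 H:3 O:1
Element totals:
  C: 8
  H: 9
  N: 1
  O: 1
Molecular formula: C8H9NO.
  M = 8(12.011) + 9(1.008) + 14.007 + 15.999
    = 96.088 + 9.072 + 14.007 + 15.999 = 135.166

135.17 g/mol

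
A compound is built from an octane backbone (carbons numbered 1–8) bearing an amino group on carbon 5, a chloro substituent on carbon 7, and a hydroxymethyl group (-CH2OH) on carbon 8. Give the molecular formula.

Atom tally by fragment:
  CH3 → C:1 H:3
  CH2 → C:1 H:2
  CH2 → C:1 H:2
  CH2 → C:1 H:2
  CH(NH2) → C:1 H:3 N:1
  CH2 → C:1 H:2
  CH(Cl) → C:1 H:1 Cl:1
  CH2CH2OH → C:2 H:5 O:1
Element totals:
  C: 9
  H: 20
  Cl: 1
  N: 1
  O: 1

C9H20ClNO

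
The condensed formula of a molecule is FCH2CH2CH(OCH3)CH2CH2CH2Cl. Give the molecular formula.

Element totals:
  C: 7
  H: 14
  Cl: 1
  F: 1
  O: 1

C7H14ClFO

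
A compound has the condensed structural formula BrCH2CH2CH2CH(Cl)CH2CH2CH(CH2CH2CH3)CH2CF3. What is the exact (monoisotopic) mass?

Atom tally by fragment:
  BrCH2 → C:1 H:2 Br:1
  CH2 → C:1 H:2
  CH2 → C:1 H:2
  CH(Cl) → C:1 H:1 Cl:1
  CH2 → C:1 H:2
  CH2 → C:1 H:2
  CH(CH2CH2CH3) → C:4 H:8
  CH2CF3 → C:2 H:2 F:3
Element totals:
  C: 12
  H: 21
  Br: 1
  Cl: 1
  F: 3
Molecular formula: C12H21BrClF3.
  M = 12(12.0) + 21(1.007825) + 78.918338 + 34.968853 + 3(18.998403)
    = 144.000000 + 21.164325 + 78.918338 + 34.968853 + 56.995209 = 336.046725

336.0467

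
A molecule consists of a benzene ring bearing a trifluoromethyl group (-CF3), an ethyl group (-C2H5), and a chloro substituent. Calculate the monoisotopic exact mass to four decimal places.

Atom tally by fragment:
  benzene ring core → C:6 H:6
  (− 3 ring H displaced by substituents)
  + CF3 → C:1 F:3
  + C2H5 → C:2 H:5
  + Cl → Cl:1
Element totals:
  C: 9
  H: 8
  Cl: 1
  F: 3
Molecular formula: C9H8ClF3.
  M = 9(12.0) + 8(1.007825) + 34.968853 + 3(18.998403)
    = 108.000000 + 8.062600 + 34.968853 + 56.995209 = 208.026662

208.0267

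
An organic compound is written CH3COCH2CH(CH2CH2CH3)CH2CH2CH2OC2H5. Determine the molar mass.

200.32 g/mol

Element totals:
  C: 12
  H: 24
  O: 2
Molecular formula: C12H24O2.
  M = 12(12.011) + 24(1.008) + 2(15.999)
    = 144.132 + 24.192 + 31.998 = 200.322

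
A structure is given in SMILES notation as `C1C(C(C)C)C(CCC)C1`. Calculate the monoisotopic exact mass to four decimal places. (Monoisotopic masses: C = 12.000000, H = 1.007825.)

140.1565

Atom tally by fragment:
  cyclobutane ring core → C:4 H:8
  (− 2 ring H displaced by substituents)
  + CH(CH3)2 → C:3 H:7
  + CH2CH2CH3 → C:3 H:7
Element totals:
  C: 10
  H: 20
Molecular formula: C10H20.
  M = 10(12.0) + 20(1.007825)
    = 120.000000 + 20.156500 = 140.156500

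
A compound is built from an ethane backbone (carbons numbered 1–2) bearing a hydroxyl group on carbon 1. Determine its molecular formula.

Atom tally by fragment:
  HOCH2 → C:1 H:3 O:1
  CH3 → C:1 H:3
Element totals:
  C: 2
  H: 6
  O: 1

C2H6O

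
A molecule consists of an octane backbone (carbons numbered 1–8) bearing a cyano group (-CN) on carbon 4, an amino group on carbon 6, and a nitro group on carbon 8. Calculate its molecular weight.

199.25 g/mol

Atom tally by fragment:
  CH3 → C:1 H:3
  CH2 → C:1 H:2
  CH2 → C:1 H:2
  CH(CN) → C:2 H:1 N:1
  CH2 → C:1 H:2
  CH(NH2) → C:1 H:3 N:1
  CH2 → C:1 H:2
  CH2NO2 → C:1 H:2 N:1 O:2
Element totals:
  C: 9
  H: 17
  N: 3
  O: 2
Molecular formula: C9H17N3O2.
  M = 9(12.011) + 17(1.008) + 3(14.007) + 2(15.999)
    = 108.099 + 17.136 + 42.021 + 31.998 = 199.254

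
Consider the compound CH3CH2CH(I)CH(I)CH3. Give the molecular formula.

C5H10I2

Element totals:
  C: 5
  H: 10
  I: 2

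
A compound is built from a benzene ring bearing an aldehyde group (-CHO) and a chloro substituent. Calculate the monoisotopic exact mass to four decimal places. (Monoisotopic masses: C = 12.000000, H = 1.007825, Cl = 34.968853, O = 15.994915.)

Atom tally by fragment:
  benzene ring core → C:6 H:6
  (− 2 ring H displaced by substituents)
  + CHO → C:1 H:1 O:1
  + Cl → Cl:1
Element totals:
  C: 7
  H: 5
  Cl: 1
  O: 1
Molecular formula: C7H5ClO.
  M = 7(12.0) + 5(1.007825) + 34.968853 + 15.994915
    = 84.000000 + 5.039125 + 34.968853 + 15.994915 = 140.002893

140.0029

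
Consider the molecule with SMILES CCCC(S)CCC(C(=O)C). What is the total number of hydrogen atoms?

18

Atom tally by fragment:
  CH3 → C:1 H:3
  CH2 → C:1 H:2
  CH2 → C:1 H:2
  CH(SH) → C:1 H:2 S:1
  CH2 → C:1 H:2
  CH2 → C:1 H:2
  CH2COCH3 → C:3 H:5 O:1
Element totals:
  C: 9
  H: 18
  O: 1
  S: 1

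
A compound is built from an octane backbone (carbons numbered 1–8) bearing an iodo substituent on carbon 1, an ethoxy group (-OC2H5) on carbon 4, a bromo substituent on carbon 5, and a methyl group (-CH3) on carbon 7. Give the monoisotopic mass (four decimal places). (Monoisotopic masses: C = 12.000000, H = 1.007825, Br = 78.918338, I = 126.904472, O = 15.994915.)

Atom tally by fragment:
  ICH2 → C:1 H:2 I:1
  CH2 → C:1 H:2
  CH2 → C:1 H:2
  CH(OC2H5) → C:3 H:6 O:1
  CH(Br) → C:1 H:1 Br:1
  CH2 → C:1 H:2
  CH(CH3) → C:2 H:4
  CH3 → C:1 H:3
Element totals:
  C: 11
  H: 22
  Br: 1
  I: 1
  O: 1
Molecular formula: C11H22BrIO.
  M = 11(12.0) + 22(1.007825) + 78.918338 + 126.904472 + 15.994915
    = 132.000000 + 22.172150 + 78.918338 + 126.904472 + 15.994915 = 375.989875

375.9899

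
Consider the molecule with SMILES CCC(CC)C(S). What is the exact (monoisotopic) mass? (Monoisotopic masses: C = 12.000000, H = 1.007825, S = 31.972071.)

118.0816

Atom tally by fragment:
  CH3 → C:1 H:3
  CH2 → C:1 H:2
  CH(C2H5) → C:3 H:6
  CH2SH → C:1 H:3 S:1
Element totals:
  C: 6
  H: 14
  S: 1
Molecular formula: C6H14S.
  M = 6(12.0) + 14(1.007825) + 31.972071
    = 72.000000 + 14.109550 + 31.972071 = 118.081621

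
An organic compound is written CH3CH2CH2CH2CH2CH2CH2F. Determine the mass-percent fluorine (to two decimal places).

Atom tally by fragment:
  CH3 → C:1 H:3
  CH2 → C:1 H:2
  CH2 → C:1 H:2
  CH2 → C:1 H:2
  CH2 → C:1 H:2
  CH2 → C:1 H:2
  CH2F → C:1 H:2 F:1
Element totals:
  C: 7
  H: 15
  F: 1
Molecular formula: C7H15F.
Molar mass = 118.195 g/mol.
Mass from F: 1 × 18.998 = 18.998 g/mol.
%F = 18.998 / 118.195 × 100 = 16.07%.

16.07%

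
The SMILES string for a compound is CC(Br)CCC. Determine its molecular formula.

Atom tally by fragment:
  CH3 → C:1 H:3
  CH(Br) → C:1 H:1 Br:1
  CH2 → C:1 H:2
  CH2 → C:1 H:2
  CH3 → C:1 H:3
Element totals:
  C: 5
  H: 11
  Br: 1

C5H11Br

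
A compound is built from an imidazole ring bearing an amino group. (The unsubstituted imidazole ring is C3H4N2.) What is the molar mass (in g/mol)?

Atom tally by fragment:
  imidazole ring core → C:3 H:4 N:2
  (− 1 ring H displaced by substituents)
  + NH2 → N:1 H:2
Element totals:
  C: 3
  H: 5
  N: 3
Molecular formula: C3H5N3.
  M = 3(12.011) + 5(1.008) + 3(14.007)
    = 36.033 + 5.040 + 42.021 = 83.094

83.09 g/mol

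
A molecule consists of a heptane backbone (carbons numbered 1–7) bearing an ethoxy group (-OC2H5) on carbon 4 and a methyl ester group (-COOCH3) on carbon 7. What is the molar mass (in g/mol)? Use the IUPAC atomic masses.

Atom tally by fragment:
  CH3 → C:1 H:3
  CH2 → C:1 H:2
  CH2 → C:1 H:2
  CH(OC2H5) → C:3 H:6 O:1
  CH2 → C:1 H:2
  CH2 → C:1 H:2
  CH2COOCH3 → C:3 H:5 O:2
Element totals:
  C: 11
  H: 22
  O: 3
Molecular formula: C11H22O3.
  M = 11(12.011) + 22(1.008) + 3(15.999)
    = 132.121 + 22.176 + 47.997 = 202.294

202.29 g/mol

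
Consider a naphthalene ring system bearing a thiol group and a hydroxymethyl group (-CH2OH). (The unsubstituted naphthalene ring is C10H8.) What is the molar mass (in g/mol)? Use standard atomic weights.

190.26 g/mol

Atom tally by fragment:
  naphthalene ring system core → C:10 H:8
  (− 2 ring H displaced by substituents)
  + SH → S:1 H:1
  + CH2OH → C:1 H:3 O:1
Element totals:
  C: 11
  H: 10
  O: 1
  S: 1
Molecular formula: C11H10OS.
  M = 11(12.011) + 10(1.008) + 15.999 + 32.06
    = 132.121 + 10.080 + 15.999 + 32.060 = 190.260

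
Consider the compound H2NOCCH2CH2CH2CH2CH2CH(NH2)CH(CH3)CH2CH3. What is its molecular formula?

Element totals:
  C: 11
  H: 24
  N: 2
  O: 1

C11H24N2O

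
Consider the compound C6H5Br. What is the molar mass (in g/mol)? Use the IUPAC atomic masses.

157.01 g/mol

Atom tally by fragment:
  benzene ring core → C:6 H:6
  (− 1 ring H displaced by substituents)
  + Br → Br:1
Element totals:
  C: 6
  H: 5
  Br: 1
Molecular formula: C6H5Br.
  M = 6(12.011) + 5(1.008) + 79.904
    = 72.066 + 5.040 + 79.904 = 157.010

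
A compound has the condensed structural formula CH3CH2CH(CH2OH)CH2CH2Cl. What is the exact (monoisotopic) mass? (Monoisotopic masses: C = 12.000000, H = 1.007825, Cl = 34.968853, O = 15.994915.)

Atom tally by fragment:
  CH3 → C:1 H:3
  CH2 → C:1 H:2
  CH(CH2OH) → C:2 H:4 O:1
  CH2 → C:1 H:2
  CH2Cl → C:1 H:2 Cl:1
Element totals:
  C: 6
  H: 13
  Cl: 1
  O: 1
Molecular formula: C6H13ClO.
  M = 6(12.0) + 13(1.007825) + 34.968853 + 15.994915
    = 72.000000 + 13.101725 + 34.968853 + 15.994915 = 136.065493

136.0655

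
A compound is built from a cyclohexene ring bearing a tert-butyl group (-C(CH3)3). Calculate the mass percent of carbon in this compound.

Atom tally by fragment:
  cyclohexene ring core → C:6 H:10
  (− 1 ring H displaced by substituents)
  + C(CH3)3 → C:4 H:9
Element totals:
  C: 10
  H: 18
Molecular formula: C10H18.
Molar mass = 138.254 g/mol.
Mass from C: 10 × 12.011 = 120.110 g/mol.
%C = 120.110 / 138.254 × 100 = 86.88%.

86.88%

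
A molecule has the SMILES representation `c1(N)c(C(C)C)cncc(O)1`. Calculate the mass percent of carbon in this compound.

Atom tally by fragment:
  pyridine ring core → C:5 H:5 N:1
  (− 3 ring H displaced by substituents)
  + NH2 → N:1 H:2
  + CH(CH3)2 → C:3 H:7
  + OH → O:1 H:1
Element totals:
  C: 8
  H: 12
  N: 2
  O: 1
Molecular formula: C8H12N2O.
Molar mass = 152.197 g/mol.
Mass from C: 8 × 12.011 = 96.088 g/mol.
%C = 96.088 / 152.197 × 100 = 63.13%.

63.13%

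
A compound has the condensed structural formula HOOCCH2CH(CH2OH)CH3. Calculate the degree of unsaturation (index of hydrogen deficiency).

Element totals:
  C: 5
  H: 10
  O: 3
Molecular formula: C5H10O3.
DoU = (2C + 2 + N − H − X) / 2 = (2·5 + 2 + 0 − 10 − 0) / 2 = 1.

1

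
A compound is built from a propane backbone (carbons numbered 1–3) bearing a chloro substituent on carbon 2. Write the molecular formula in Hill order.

Atom tally by fragment:
  CH3 → C:1 H:3
  CH(Cl) → C:1 H:1 Cl:1
  CH3 → C:1 H:3
Element totals:
  C: 3
  H: 7
  Cl: 1

C3H7Cl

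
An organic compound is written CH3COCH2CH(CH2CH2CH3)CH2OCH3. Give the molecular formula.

C9H18O2

Element totals:
  C: 9
  H: 18
  O: 2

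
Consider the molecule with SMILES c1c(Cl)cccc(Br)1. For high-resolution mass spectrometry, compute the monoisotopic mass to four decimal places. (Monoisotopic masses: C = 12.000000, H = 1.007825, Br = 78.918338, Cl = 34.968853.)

189.9185

Atom tally by fragment:
  benzene ring core → C:6 H:6
  (− 2 ring H displaced by substituents)
  + Cl → Cl:1
  + Br → Br:1
Element totals:
  C: 6
  H: 4
  Br: 1
  Cl: 1
Molecular formula: C6H4BrCl.
  M = 6(12.0) + 4(1.007825) + 78.918338 + 34.968853
    = 72.000000 + 4.031300 + 78.918338 + 34.968853 = 189.918491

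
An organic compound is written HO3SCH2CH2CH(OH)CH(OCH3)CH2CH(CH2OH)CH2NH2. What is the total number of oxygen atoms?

Atom tally by fragment:
  HO3SCH2 → C:1 H:3 S:1 O:3
  CH2 → C:1 H:2
  CH(OH) → C:1 H:2 O:1
  CH(OCH3) → C:2 H:4 O:1
  CH2 → C:1 H:2
  CH(CH2OH) → C:2 H:4 O:1
  CH2NH2 → C:1 H:4 N:1
Element totals:
  C: 9
  H: 21
  N: 1
  O: 6
  S: 1

6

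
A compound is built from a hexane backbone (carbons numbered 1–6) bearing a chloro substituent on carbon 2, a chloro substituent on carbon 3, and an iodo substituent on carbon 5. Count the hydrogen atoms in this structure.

11

Atom tally by fragment:
  CH3 → C:1 H:3
  CH(Cl) → C:1 H:1 Cl:1
  CH(Cl) → C:1 H:1 Cl:1
  CH2 → C:1 H:2
  CH(I) → C:1 H:1 I:1
  CH3 → C:1 H:3
Element totals:
  C: 6
  H: 11
  Cl: 2
  I: 1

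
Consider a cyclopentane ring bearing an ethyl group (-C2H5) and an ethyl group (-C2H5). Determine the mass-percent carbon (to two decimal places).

85.63%

Atom tally by fragment:
  cyclopentane ring core → C:5 H:10
  (− 2 ring H displaced by substituents)
  + C2H5 → C:2 H:5
  + C2H5 → C:2 H:5
Element totals:
  C: 9
  H: 18
Molecular formula: C9H18.
Molar mass = 126.243 g/mol.
Mass from C: 9 × 12.011 = 108.099 g/mol.
%C = 108.099 / 126.243 × 100 = 85.63%.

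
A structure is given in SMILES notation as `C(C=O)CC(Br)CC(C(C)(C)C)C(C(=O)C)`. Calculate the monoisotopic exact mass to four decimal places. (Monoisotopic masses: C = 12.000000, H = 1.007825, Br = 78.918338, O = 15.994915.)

290.0881

Atom tally by fragment:
  OHCCH2 → C:2 H:3 O:1
  CH2 → C:1 H:2
  CH(Br) → C:1 H:1 Br:1
  CH2 → C:1 H:2
  CH(C(CH3)3) → C:5 H:10
  CH2COCH3 → C:3 H:5 O:1
Element totals:
  C: 13
  H: 23
  Br: 1
  O: 2
Molecular formula: C13H23BrO2.
  M = 13(12.0) + 23(1.007825) + 78.918338 + 2(15.994915)
    = 156.000000 + 23.179975 + 78.918338 + 31.989830 = 290.088143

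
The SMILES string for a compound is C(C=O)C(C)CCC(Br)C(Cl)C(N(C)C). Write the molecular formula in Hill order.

Atom tally by fragment:
  OHCCH2 → C:2 H:3 O:1
  CH(CH3) → C:2 H:4
  CH2 → C:1 H:2
  CH2 → C:1 H:2
  CH(Br) → C:1 H:1 Br:1
  CH(Cl) → C:1 H:1 Cl:1
  CH2N(CH3)2 → C:3 H:8 N:1
Element totals:
  C: 11
  H: 21
  Br: 1
  Cl: 1
  N: 1
  O: 1

C11H21BrClNO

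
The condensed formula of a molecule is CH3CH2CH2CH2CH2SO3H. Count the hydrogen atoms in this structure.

12

Atom tally by fragment:
  CH3 → C:1 H:3
  CH2 → C:1 H:2
  CH2 → C:1 H:2
  CH2 → C:1 H:2
  CH2SO3H → C:1 H:3 S:1 O:3
Element totals:
  C: 5
  H: 12
  O: 3
  S: 1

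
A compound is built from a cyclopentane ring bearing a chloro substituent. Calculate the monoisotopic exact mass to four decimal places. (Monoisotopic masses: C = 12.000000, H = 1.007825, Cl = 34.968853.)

Atom tally by fragment:
  cyclopentane ring core → C:5 H:10
  (− 1 ring H displaced by substituents)
  + Cl → Cl:1
Element totals:
  C: 5
  H: 9
  Cl: 1
Molecular formula: C5H9Cl.
  M = 5(12.0) + 9(1.007825) + 34.968853
    = 60.000000 + 9.070425 + 34.968853 = 104.039278

104.0393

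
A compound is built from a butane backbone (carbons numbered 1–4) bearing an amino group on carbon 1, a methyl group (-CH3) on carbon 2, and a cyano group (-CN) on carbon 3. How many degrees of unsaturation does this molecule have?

Atom tally by fragment:
  H2NCH2 → C:1 H:4 N:1
  CH(CH3) → C:2 H:4
  CH(CN) → C:2 H:1 N:1
  CH3 → C:1 H:3
Element totals:
  C: 6
  H: 12
  N: 2
Molecular formula: C6H12N2.
DoU = (2C + 2 + N − H − X) / 2 = (2·6 + 2 + 2 − 12 − 0) / 2 = 2.

2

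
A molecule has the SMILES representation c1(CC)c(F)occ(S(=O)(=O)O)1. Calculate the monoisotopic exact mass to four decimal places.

Atom tally by fragment:
  furan ring core → C:4 H:4 O:1
  (− 3 ring H displaced by substituents)
  + C2H5 → C:2 H:5
  + F → F:1
  + SO3H → S:1 O:3 H:1
Element totals:
  C: 6
  H: 7
  F: 1
  O: 4
  S: 1
Molecular formula: C6H7FO4S.
  M = 6(12.0) + 7(1.007825) + 18.998403 + 4(15.994915) + 31.972071
    = 72.000000 + 7.054775 + 18.998403 + 63.979660 + 31.972071 = 194.004909

194.0049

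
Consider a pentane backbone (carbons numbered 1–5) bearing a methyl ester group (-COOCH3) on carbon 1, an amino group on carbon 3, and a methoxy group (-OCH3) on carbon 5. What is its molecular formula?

Atom tally by fragment:
  CH3OOCCH2 → C:3 H:5 O:2
  CH2 → C:1 H:2
  CH(NH2) → C:1 H:3 N:1
  CH2 → C:1 H:2
  CH2OCH3 → C:2 H:5 O:1
Element totals:
  C: 8
  H: 17
  N: 1
  O: 3

C8H17NO3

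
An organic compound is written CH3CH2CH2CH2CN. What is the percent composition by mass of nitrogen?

Atom tally by fragment:
  CH3 → C:1 H:3
  CH2 → C:1 H:2
  CH2 → C:1 H:2
  CH2CN → C:2 H:2 N:1
Element totals:
  C: 5
  H: 9
  N: 1
Molecular formula: C5H9N.
Molar mass = 83.134 g/mol.
Mass from N: 1 × 14.007 = 14.007 g/mol.
%N = 14.007 / 83.134 × 100 = 16.85%.

16.85%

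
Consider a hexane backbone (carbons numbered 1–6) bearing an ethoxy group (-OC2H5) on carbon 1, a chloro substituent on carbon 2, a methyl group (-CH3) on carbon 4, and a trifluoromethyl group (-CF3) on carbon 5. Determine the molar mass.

246.70 g/mol

Atom tally by fragment:
  C2H5OCH2 → C:3 H:7 O:1
  CH(Cl) → C:1 H:1 Cl:1
  CH2 → C:1 H:2
  CH(CH3) → C:2 H:4
  CH(CF3) → C:2 H:1 F:3
  CH3 → C:1 H:3
Element totals:
  C: 10
  H: 18
  Cl: 1
  F: 3
  O: 1
Molecular formula: C10H18ClF3O.
  M = 10(12.011) + 18(1.008) + 35.45 + 3(18.998) + 15.999
    = 120.110 + 18.144 + 35.450 + 56.994 + 15.999 = 246.697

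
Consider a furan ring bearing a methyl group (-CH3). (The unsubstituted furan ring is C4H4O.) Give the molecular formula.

Atom tally by fragment:
  furan ring core → C:4 H:4 O:1
  (− 1 ring H displaced by substituents)
  + CH3 → C:1 H:3
Element totals:
  C: 5
  H: 6
  O: 1

C5H6O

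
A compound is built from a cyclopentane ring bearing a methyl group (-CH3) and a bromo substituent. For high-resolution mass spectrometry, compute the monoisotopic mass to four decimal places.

Atom tally by fragment:
  cyclopentane ring core → C:5 H:10
  (− 2 ring H displaced by substituents)
  + CH3 → C:1 H:3
  + Br → Br:1
Element totals:
  C: 6
  H: 11
  Br: 1
Molecular formula: C6H11Br.
  M = 6(12.0) + 11(1.007825) + 78.918338
    = 72.000000 + 11.086075 + 78.918338 = 162.004413

162.0044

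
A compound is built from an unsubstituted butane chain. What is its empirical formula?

C2H5

Atom tally by fragment:
  CH3 → C:1 H:3
  CH2 → C:1 H:2
  CH2 → C:1 H:2
  CH3 → C:1 H:3
Element totals:
  C: 4
  H: 10
Molecular formula: C4H10.
gcd of subscripts = 2; dividing each by 2:
  C: 4/2 = 2
  H: 10/2 = 5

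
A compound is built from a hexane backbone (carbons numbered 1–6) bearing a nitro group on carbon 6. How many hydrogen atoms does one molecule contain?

Atom tally by fragment:
  CH3 → C:1 H:3
  CH2 → C:1 H:2
  CH2 → C:1 H:2
  CH2 → C:1 H:2
  CH2 → C:1 H:2
  CH2NO2 → C:1 H:2 N:1 O:2
Element totals:
  C: 6
  H: 13
  N: 1
  O: 2

13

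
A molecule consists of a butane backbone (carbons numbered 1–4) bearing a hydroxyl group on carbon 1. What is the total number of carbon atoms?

4

Atom tally by fragment:
  HOCH2 → C:1 H:3 O:1
  CH2 → C:1 H:2
  CH2 → C:1 H:2
  CH3 → C:1 H:3
Element totals:
  C: 4
  H: 10
  O: 1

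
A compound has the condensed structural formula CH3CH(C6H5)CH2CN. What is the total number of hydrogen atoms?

Element totals:
  C: 10
  H: 11
  N: 1

11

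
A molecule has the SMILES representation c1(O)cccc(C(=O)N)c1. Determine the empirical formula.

Atom tally by fragment:
  benzene ring core → C:6 H:6
  (− 2 ring H displaced by substituents)
  + OH → O:1 H:1
  + CONH2 → C:1 H:2 O:1 N:1
Element totals:
  C: 7
  H: 7
  N: 1
  O: 2
Molecular formula: C7H7NO2.
gcd of subscripts (7, 7, 1, 2) = 1, so the empirical formula equals the molecular formula.

C7H7NO2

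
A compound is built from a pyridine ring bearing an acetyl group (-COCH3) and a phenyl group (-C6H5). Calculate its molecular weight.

197.24 g/mol

Atom tally by fragment:
  pyridine ring core → C:5 H:5 N:1
  (− 2 ring H displaced by substituents)
  + COCH3 → C:2 H:3 O:1
  + C6H5 → C:6 H:5
Element totals:
  C: 13
  H: 11
  N: 1
  O: 1
Molecular formula: C13H11NO.
  M = 13(12.011) + 11(1.008) + 14.007 + 15.999
    = 156.143 + 11.088 + 14.007 + 15.999 = 197.237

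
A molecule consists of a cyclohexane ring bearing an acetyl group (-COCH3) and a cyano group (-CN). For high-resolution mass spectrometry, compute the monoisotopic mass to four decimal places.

Atom tally by fragment:
  cyclohexane ring core → C:6 H:12
  (− 2 ring H displaced by substituents)
  + COCH3 → C:2 H:3 O:1
  + CN → C:1 N:1
Element totals:
  C: 9
  H: 13
  N: 1
  O: 1
Molecular formula: C9H13NO.
  M = 9(12.0) + 13(1.007825) + 14.003074 + 15.994915
    = 108.000000 + 13.101725 + 14.003074 + 15.994915 = 151.099714

151.0997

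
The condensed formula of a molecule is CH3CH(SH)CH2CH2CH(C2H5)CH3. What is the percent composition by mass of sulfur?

Element totals:
  C: 8
  H: 18
  S: 1
Molecular formula: C8H18S.
Molar mass = 146.292 g/mol.
Mass from S: 1 × 32.06 = 32.060 g/mol.
%S = 32.060 / 146.292 × 100 = 21.92%.

21.92%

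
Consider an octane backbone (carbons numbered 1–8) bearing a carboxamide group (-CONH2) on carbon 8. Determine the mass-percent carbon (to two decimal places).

Atom tally by fragment:
  CH3 → C:1 H:3
  CH2 → C:1 H:2
  CH2 → C:1 H:2
  CH2 → C:1 H:2
  CH2 → C:1 H:2
  CH2 → C:1 H:2
  CH2 → C:1 H:2
  CH2CONH2 → C:2 H:4 O:1 N:1
Element totals:
  C: 9
  H: 19
  N: 1
  O: 1
Molecular formula: C9H19NO.
Molar mass = 157.257 g/mol.
Mass from C: 9 × 12.011 = 108.099 g/mol.
%C = 108.099 / 157.257 × 100 = 68.74%.

68.74%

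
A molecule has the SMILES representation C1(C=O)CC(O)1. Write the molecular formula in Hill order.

C4H6O2

Atom tally by fragment:
  cyclopropane ring core → C:3 H:6
  (− 2 ring H displaced by substituents)
  + CHO → C:1 H:1 O:1
  + OH → O:1 H:1
Element totals:
  C: 4
  H: 6
  O: 2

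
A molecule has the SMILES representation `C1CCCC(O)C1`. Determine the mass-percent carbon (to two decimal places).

Atom tally by fragment:
  cyclohexane ring core → C:6 H:12
  (− 1 ring H displaced by substituents)
  + OH → O:1 H:1
Element totals:
  C: 6
  H: 12
  O: 1
Molecular formula: C6H12O.
Molar mass = 100.161 g/mol.
Mass from C: 6 × 12.011 = 72.066 g/mol.
%C = 72.066 / 100.161 × 100 = 71.95%.

71.95%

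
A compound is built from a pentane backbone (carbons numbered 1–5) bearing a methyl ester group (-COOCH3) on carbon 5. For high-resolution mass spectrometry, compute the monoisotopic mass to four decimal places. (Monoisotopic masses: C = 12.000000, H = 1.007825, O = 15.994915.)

130.0994

Atom tally by fragment:
  CH3 → C:1 H:3
  CH2 → C:1 H:2
  CH2 → C:1 H:2
  CH2 → C:1 H:2
  CH2COOCH3 → C:3 H:5 O:2
Element totals:
  C: 7
  H: 14
  O: 2
Molecular formula: C7H14O2.
  M = 7(12.0) + 14(1.007825) + 2(15.994915)
    = 84.000000 + 14.109550 + 31.989830 = 130.099380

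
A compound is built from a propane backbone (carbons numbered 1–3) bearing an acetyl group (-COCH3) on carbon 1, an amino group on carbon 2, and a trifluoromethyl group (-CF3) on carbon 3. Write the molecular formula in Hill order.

C6H10F3NO

Atom tally by fragment:
  CH3COCH2 → C:3 H:5 O:1
  CH(NH2) → C:1 H:3 N:1
  CH2CF3 → C:2 H:2 F:3
Element totals:
  C: 6
  H: 10
  F: 3
  N: 1
  O: 1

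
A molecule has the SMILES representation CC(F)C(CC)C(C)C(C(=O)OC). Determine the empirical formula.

Atom tally by fragment:
  CH3 → C:1 H:3
  CH(F) → C:1 H:1 F:1
  CH(C2H5) → C:3 H:6
  CH(CH3) → C:2 H:4
  CH2COOCH3 → C:3 H:5 O:2
Element totals:
  C: 10
  H: 19
  F: 1
  O: 2
Molecular formula: C10H19FO2.
gcd of subscripts (10, 1, 19, 2) = 1, so the empirical formula equals the molecular formula.

C10H19FO2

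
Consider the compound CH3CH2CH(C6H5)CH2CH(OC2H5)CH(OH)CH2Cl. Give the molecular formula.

C15H23ClO2

Atom tally by fragment:
  CH3 → C:1 H:3
  CH2 → C:1 H:2
  CH(C6H5) → C:7 H:6
  CH2 → C:1 H:2
  CH(OC2H5) → C:3 H:6 O:1
  CH(OH) → C:1 H:2 O:1
  CH2Cl → C:1 H:2 Cl:1
Element totals:
  C: 15
  H: 23
  Cl: 1
  O: 2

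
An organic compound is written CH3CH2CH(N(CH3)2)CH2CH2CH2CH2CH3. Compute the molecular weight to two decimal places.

157.30 g/mol

Atom tally by fragment:
  CH3 → C:1 H:3
  CH2 → C:1 H:2
  CH(N(CH3)2) → C:3 H:7 N:1
  CH2 → C:1 H:2
  CH2 → C:1 H:2
  CH2 → C:1 H:2
  CH2 → C:1 H:2
  CH3 → C:1 H:3
Element totals:
  C: 10
  H: 23
  N: 1
Molecular formula: C10H23N.
  M = 10(12.011) + 23(1.008) + 14.007
    = 120.110 + 23.184 + 14.007 = 157.301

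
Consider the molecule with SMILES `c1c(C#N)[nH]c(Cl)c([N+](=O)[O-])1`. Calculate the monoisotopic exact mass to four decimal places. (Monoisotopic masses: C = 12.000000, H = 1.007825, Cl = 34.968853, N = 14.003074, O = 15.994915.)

170.9836

Atom tally by fragment:
  pyrrole ring core → C:4 H:5 N:1
  (− 3 ring H displaced by substituents)
  + CN → C:1 N:1
  + Cl → Cl:1
  + NO2 → N:1 O:2
Element totals:
  C: 5
  H: 2
  Cl: 1
  N: 3
  O: 2
Molecular formula: C5H2ClN3O2.
  M = 5(12.0) + 2(1.007825) + 34.968853 + 3(14.003074) + 2(15.994915)
    = 60.000000 + 2.015650 + 34.968853 + 42.009222 + 31.989830 = 170.983555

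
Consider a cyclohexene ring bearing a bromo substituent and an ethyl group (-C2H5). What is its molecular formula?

C8H13Br

Atom tally by fragment:
  cyclohexene ring core → C:6 H:10
  (− 2 ring H displaced by substituents)
  + Br → Br:1
  + C2H5 → C:2 H:5
Element totals:
  C: 8
  H: 13
  Br: 1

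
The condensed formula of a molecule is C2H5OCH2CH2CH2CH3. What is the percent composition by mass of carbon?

70.53%

Element totals:
  C: 6
  H: 14
  O: 1
Molecular formula: C6H14O.
Molar mass = 102.177 g/mol.
Mass from C: 6 × 12.011 = 72.066 g/mol.
%C = 72.066 / 102.177 × 100 = 70.53%.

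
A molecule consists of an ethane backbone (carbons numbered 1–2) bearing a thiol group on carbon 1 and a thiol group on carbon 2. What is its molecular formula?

Atom tally by fragment:
  HSCH2 → C:1 H:3 S:1
  CH2SH → C:1 H:3 S:1
Element totals:
  C: 2
  H: 6
  S: 2

C2H6S2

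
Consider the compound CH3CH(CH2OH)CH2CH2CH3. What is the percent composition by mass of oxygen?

15.66%

Atom tally by fragment:
  CH3 → C:1 H:3
  CH(CH2OH) → C:2 H:4 O:1
  CH2 → C:1 H:2
  CH2 → C:1 H:2
  CH3 → C:1 H:3
Element totals:
  C: 6
  H: 14
  O: 1
Molecular formula: C6H14O.
Molar mass = 102.177 g/mol.
Mass from O: 1 × 15.999 = 15.999 g/mol.
%O = 15.999 / 102.177 × 100 = 15.66%.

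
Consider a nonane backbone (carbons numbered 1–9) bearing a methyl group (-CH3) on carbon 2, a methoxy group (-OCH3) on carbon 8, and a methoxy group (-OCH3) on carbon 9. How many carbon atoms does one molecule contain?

12

Atom tally by fragment:
  CH3 → C:1 H:3
  CH(CH3) → C:2 H:4
  CH2 → C:1 H:2
  CH2 → C:1 H:2
  CH2 → C:1 H:2
  CH2 → C:1 H:2
  CH2 → C:1 H:2
  CH(OCH3) → C:2 H:4 O:1
  CH2OCH3 → C:2 H:5 O:1
Element totals:
  C: 12
  H: 26
  O: 2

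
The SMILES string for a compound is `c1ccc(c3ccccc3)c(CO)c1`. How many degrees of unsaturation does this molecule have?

8

Atom tally by fragment:
  benzene ring core → C:6 H:6
  (− 2 ring H displaced by substituents)
  + C6H5 → C:6 H:5
  + CH2OH → C:1 H:3 O:1
Element totals:
  C: 13
  H: 12
  O: 1
Molecular formula: C13H12O.
DoU = (2C + 2 + N − H − X) / 2 = (2·13 + 2 + 0 − 12 − 0) / 2 = 8.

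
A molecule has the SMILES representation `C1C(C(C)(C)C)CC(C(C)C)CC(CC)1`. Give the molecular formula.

Atom tally by fragment:
  cyclohexane ring core → C:6 H:12
  (− 3 ring H displaced by substituents)
  + C(CH3)3 → C:4 H:9
  + CH(CH3)2 → C:3 H:7
  + C2H5 → C:2 H:5
Element totals:
  C: 15
  H: 30

C15H30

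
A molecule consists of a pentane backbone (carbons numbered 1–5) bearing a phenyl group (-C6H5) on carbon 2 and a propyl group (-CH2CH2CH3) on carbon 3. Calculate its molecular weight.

190.33 g/mol

Atom tally by fragment:
  CH3 → C:1 H:3
  CH(C6H5) → C:7 H:6
  CH(CH2CH2CH3) → C:4 H:8
  CH2 → C:1 H:2
  CH3 → C:1 H:3
Element totals:
  C: 14
  H: 22
Molecular formula: C14H22.
  M = 14(12.011) + 22(1.008)
    = 168.154 + 22.176 = 190.330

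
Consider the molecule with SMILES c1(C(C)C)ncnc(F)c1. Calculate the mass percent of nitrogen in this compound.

Atom tally by fragment:
  pyrimidine ring core → C:4 H:4 N:2
  (− 2 ring H displaced by substituents)
  + CH(CH3)2 → C:3 H:7
  + F → F:1
Element totals:
  C: 7
  H: 9
  F: 1
  N: 2
Molecular formula: C7H9FN2.
Molar mass = 140.161 g/mol.
Mass from N: 2 × 14.007 = 28.014 g/mol.
%N = 28.014 / 140.161 × 100 = 19.99%.

19.99%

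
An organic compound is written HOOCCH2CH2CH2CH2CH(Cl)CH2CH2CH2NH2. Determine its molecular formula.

C9H18ClNO2

Atom tally by fragment:
  HOOCCH2 → C:2 H:3 O:2
  CH2 → C:1 H:2
  CH2 → C:1 H:2
  CH2 → C:1 H:2
  CH(Cl) → C:1 H:1 Cl:1
  CH2 → C:1 H:2
  CH2 → C:1 H:2
  CH2NH2 → C:1 H:4 N:1
Element totals:
  C: 9
  H: 18
  Cl: 1
  N: 1
  O: 2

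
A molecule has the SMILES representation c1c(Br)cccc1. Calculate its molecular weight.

157.01 g/mol

Atom tally by fragment:
  benzene ring core → C:6 H:6
  (− 1 ring H displaced by substituents)
  + Br → Br:1
Element totals:
  C: 6
  H: 5
  Br: 1
Molecular formula: C6H5Br.
  M = 6(12.011) + 5(1.008) + 79.904
    = 72.066 + 5.040 + 79.904 = 157.010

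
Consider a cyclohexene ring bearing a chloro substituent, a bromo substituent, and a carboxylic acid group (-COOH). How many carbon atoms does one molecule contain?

Atom tally by fragment:
  cyclohexene ring core → C:6 H:10
  (− 3 ring H displaced by substituents)
  + Cl → Cl:1
  + Br → Br:1
  + COOH → C:1 H:1 O:2
Element totals:
  C: 7
  H: 8
  Br: 1
  Cl: 1
  O: 2

7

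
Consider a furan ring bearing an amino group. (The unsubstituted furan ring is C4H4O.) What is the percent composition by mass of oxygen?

19.26%

Atom tally by fragment:
  furan ring core → C:4 H:4 O:1
  (− 1 ring H displaced by substituents)
  + NH2 → N:1 H:2
Element totals:
  C: 4
  H: 5
  N: 1
  O: 1
Molecular formula: C4H5NO.
Molar mass = 83.090 g/mol.
Mass from O: 1 × 15.999 = 15.999 g/mol.
%O = 15.999 / 83.090 × 100 = 19.26%.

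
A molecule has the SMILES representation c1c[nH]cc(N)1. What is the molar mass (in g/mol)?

82.11 g/mol

Atom tally by fragment:
  pyrrole ring core → C:4 H:5 N:1
  (− 1 ring H displaced by substituents)
  + NH2 → N:1 H:2
Element totals:
  C: 4
  H: 6
  N: 2
Molecular formula: C4H6N2.
  M = 4(12.011) + 6(1.008) + 2(14.007)
    = 48.044 + 6.048 + 28.014 = 82.106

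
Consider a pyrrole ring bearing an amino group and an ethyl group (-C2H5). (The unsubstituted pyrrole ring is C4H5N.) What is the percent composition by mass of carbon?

65.42%

Atom tally by fragment:
  pyrrole ring core → C:4 H:5 N:1
  (− 2 ring H displaced by substituents)
  + NH2 → N:1 H:2
  + C2H5 → C:2 H:5
Element totals:
  C: 6
  H: 10
  N: 2
Molecular formula: C6H10N2.
Molar mass = 110.160 g/mol.
Mass from C: 6 × 12.011 = 72.066 g/mol.
%C = 72.066 / 110.160 × 100 = 65.42%.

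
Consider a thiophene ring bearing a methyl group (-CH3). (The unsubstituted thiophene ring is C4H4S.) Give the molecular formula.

Atom tally by fragment:
  thiophene ring core → C:4 H:4 S:1
  (− 1 ring H displaced by substituents)
  + CH3 → C:1 H:3
Element totals:
  C: 5
  H: 6
  S: 1

C5H6S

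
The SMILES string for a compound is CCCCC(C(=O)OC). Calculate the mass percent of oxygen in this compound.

Atom tally by fragment:
  CH3 → C:1 H:3
  CH2 → C:1 H:2
  CH2 → C:1 H:2
  CH2 → C:1 H:2
  CH2COOCH3 → C:3 H:5 O:2
Element totals:
  C: 7
  H: 14
  O: 2
Molecular formula: C7H14O2.
Molar mass = 130.187 g/mol.
Mass from O: 2 × 15.999 = 31.998 g/mol.
%O = 31.998 / 130.187 × 100 = 24.58%.

24.58%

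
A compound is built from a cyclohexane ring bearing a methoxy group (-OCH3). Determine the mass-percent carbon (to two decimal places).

Atom tally by fragment:
  cyclohexane ring core → C:6 H:12
  (− 1 ring H displaced by substituents)
  + OCH3 → C:1 H:3 O:1
Element totals:
  C: 7
  H: 14
  O: 1
Molecular formula: C7H14O.
Molar mass = 114.188 g/mol.
Mass from C: 7 × 12.011 = 84.077 g/mol.
%C = 84.077 / 114.188 × 100 = 73.63%.

73.63%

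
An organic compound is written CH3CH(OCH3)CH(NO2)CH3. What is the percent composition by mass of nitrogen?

10.52%

Element totals:
  C: 5
  H: 11
  N: 1
  O: 3
Molecular formula: C5H11NO3.
Molar mass = 133.147 g/mol.
Mass from N: 1 × 14.007 = 14.007 g/mol.
%N = 14.007 / 133.147 × 100 = 10.52%.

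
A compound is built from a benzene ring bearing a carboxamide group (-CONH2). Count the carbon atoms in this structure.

Atom tally by fragment:
  benzene ring core → C:6 H:6
  (− 1 ring H displaced by substituents)
  + CONH2 → C:1 H:2 O:1 N:1
Element totals:
  C: 7
  H: 7
  N: 1
  O: 1

7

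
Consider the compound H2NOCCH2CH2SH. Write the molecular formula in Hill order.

Element totals:
  C: 3
  H: 7
  N: 1
  O: 1
  S: 1

C3H7NOS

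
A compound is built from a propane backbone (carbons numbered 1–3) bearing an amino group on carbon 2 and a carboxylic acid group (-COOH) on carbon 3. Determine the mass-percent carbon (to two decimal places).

46.59%

Atom tally by fragment:
  CH3 → C:1 H:3
  CH(NH2) → C:1 H:3 N:1
  CH2COOH → C:2 H:3 O:2
Element totals:
  C: 4
  H: 9
  N: 1
  O: 2
Molecular formula: C4H9NO2.
Molar mass = 103.121 g/mol.
Mass from C: 4 × 12.011 = 48.044 g/mol.
%C = 48.044 / 103.121 × 100 = 46.59%.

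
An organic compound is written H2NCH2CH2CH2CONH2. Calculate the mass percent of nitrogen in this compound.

27.43%

Atom tally by fragment:
  H2NCH2 → C:1 H:4 N:1
  CH2 → C:1 H:2
  CH2CONH2 → C:2 H:4 O:1 N:1
Element totals:
  C: 4
  H: 10
  N: 2
  O: 1
Molecular formula: C4H10N2O.
Molar mass = 102.137 g/mol.
Mass from N: 2 × 14.007 = 28.014 g/mol.
%N = 28.014 / 102.137 × 100 = 27.43%.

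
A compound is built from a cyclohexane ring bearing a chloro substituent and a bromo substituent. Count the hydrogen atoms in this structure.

Atom tally by fragment:
  cyclohexane ring core → C:6 H:12
  (− 2 ring H displaced by substituents)
  + Cl → Cl:1
  + Br → Br:1
Element totals:
  C: 6
  H: 10
  Br: 1
  Cl: 1

10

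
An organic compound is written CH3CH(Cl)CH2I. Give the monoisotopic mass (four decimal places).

203.9203

Atom tally by fragment:
  CH3 → C:1 H:3
  CH(Cl) → C:1 H:1 Cl:1
  CH2I → C:1 H:2 I:1
Element totals:
  C: 3
  H: 6
  Cl: 1
  I: 1
Molecular formula: C3H6ClI.
  M = 3(12.0) + 6(1.007825) + 34.968853 + 126.904472
    = 36.000000 + 6.046950 + 34.968853 + 126.904472 = 203.920275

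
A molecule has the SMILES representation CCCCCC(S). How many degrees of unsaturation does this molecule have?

0

Atom tally by fragment:
  CH3 → C:1 H:3
  CH2 → C:1 H:2
  CH2 → C:1 H:2
  CH2 → C:1 H:2
  CH2 → C:1 H:2
  CH2SH → C:1 H:3 S:1
Element totals:
  C: 6
  H: 14
  S: 1
Molecular formula: C6H14S.
DoU = (2C + 2 + N − H − X) / 2 = (2·6 + 2 + 0 − 14 − 0) / 2 = 0.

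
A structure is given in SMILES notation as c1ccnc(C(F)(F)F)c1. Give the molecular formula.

C6H4F3N

Atom tally by fragment:
  pyridine ring core → C:5 H:5 N:1
  (− 1 ring H displaced by substituents)
  + CF3 → C:1 F:3
Element totals:
  C: 6
  H: 4
  F: 3
  N: 1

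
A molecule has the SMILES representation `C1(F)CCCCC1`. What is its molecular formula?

C6H11F

Atom tally by fragment:
  cyclohexane ring core → C:6 H:12
  (− 1 ring H displaced by substituents)
  + F → F:1
Element totals:
  C: 6
  H: 11
  F: 1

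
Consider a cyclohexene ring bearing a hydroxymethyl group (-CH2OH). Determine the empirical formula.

Atom tally by fragment:
  cyclohexene ring core → C:6 H:10
  (− 1 ring H displaced by substituents)
  + CH2OH → C:1 H:3 O:1
Element totals:
  C: 7
  H: 12
  O: 1
Molecular formula: C7H12O.
gcd of subscripts (7, 12, 1) = 1, so the empirical formula equals the molecular formula.

C7H12O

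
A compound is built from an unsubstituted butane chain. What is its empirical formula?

Atom tally by fragment:
  CH3 → C:1 H:3
  CH2 → C:1 H:2
  CH2 → C:1 H:2
  CH3 → C:1 H:3
Element totals:
  C: 4
  H: 10
Molecular formula: C4H10.
gcd of subscripts = 2; dividing each by 2:
  C: 4/2 = 2
  H: 10/2 = 5

C2H5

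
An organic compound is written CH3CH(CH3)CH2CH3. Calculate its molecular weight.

Element totals:
  C: 5
  H: 12
Molecular formula: C5H12.
  M = 5(12.011) + 12(1.008)
    = 60.055 + 12.096 = 72.151

72.15 g/mol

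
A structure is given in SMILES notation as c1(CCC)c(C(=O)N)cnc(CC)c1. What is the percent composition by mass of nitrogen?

Atom tally by fragment:
  pyridine ring core → C:5 H:5 N:1
  (− 3 ring H displaced by substituents)
  + CH2CH2CH3 → C:3 H:7
  + CONH2 → C:1 H:2 O:1 N:1
  + C2H5 → C:2 H:5
Element totals:
  C: 11
  H: 16
  N: 2
  O: 1
Molecular formula: C11H16N2O.
Molar mass = 192.262 g/mol.
Mass from N: 2 × 14.007 = 28.014 g/mol.
%N = 28.014 / 192.262 × 100 = 14.57%.

14.57%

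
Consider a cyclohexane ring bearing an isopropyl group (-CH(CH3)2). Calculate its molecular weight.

126.24 g/mol

Atom tally by fragment:
  cyclohexane ring core → C:6 H:12
  (− 1 ring H displaced by substituents)
  + CH(CH3)2 → C:3 H:7
Element totals:
  C: 9
  H: 18
Molecular formula: C9H18.
  M = 9(12.011) + 18(1.008)
    = 108.099 + 18.144 = 126.243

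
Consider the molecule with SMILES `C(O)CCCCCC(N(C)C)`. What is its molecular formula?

Atom tally by fragment:
  HOCH2 → C:1 H:3 O:1
  CH2 → C:1 H:2
  CH2 → C:1 H:2
  CH2 → C:1 H:2
  CH2 → C:1 H:2
  CH2 → C:1 H:2
  CH2N(CH3)2 → C:3 H:8 N:1
Element totals:
  C: 9
  H: 21
  N: 1
  O: 1

C9H21NO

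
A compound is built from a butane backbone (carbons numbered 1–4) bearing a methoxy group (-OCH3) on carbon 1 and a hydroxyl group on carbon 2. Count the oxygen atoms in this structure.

2

Atom tally by fragment:
  CH3OCH2 → C:2 H:5 O:1
  CH(OH) → C:1 H:2 O:1
  CH2 → C:1 H:2
  CH3 → C:1 H:3
Element totals:
  C: 5
  H: 12
  O: 2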